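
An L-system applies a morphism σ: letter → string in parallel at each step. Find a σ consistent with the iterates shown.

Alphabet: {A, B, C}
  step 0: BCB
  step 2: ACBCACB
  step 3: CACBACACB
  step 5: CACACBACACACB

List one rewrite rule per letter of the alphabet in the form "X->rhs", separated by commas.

  step 2 ⇒ step 3: ACBCACB ⇒ C·A·CB·A·C·A·CB
    A ↦ C
    B ↦ CB
    C ↦ A

A->C, B->CB, C->A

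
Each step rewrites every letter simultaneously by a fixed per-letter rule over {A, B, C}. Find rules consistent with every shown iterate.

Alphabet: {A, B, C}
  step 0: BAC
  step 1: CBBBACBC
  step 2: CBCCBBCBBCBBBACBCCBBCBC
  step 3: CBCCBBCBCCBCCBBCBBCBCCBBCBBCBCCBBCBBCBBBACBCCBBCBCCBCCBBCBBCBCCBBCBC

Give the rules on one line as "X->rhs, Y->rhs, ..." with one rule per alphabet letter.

  step 2 ⇒ step 3: CBCCBBCBBCBBBACBCCBBCBC ⇒ CBC·CBB·CBC·CBC·CBB·CBB·CBC·CBB·CBB·CBC·CBB·CBB·CBB·BA·CBC·CBB·CBC·CBC·CBB·CBB·CBC·CBB·CBC
    A ↦ BA
    B ↦ CBB
    C ↦ CBC

A->BA, B->CBB, C->CBC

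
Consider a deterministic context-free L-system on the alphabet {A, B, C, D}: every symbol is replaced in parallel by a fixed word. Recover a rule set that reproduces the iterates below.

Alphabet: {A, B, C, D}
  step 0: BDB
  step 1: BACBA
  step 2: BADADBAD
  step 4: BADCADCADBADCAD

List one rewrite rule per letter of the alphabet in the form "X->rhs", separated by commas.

  step 1 ⇒ step 2: BACBA ⇒ BA·D·AD·BA·D
    A ↦ D
    B ↦ BA
    C ↦ AD
  step 0 ⇒ step 1: BDB ⇒ BA·C·BA
    D ↦ C

A->D, B->BA, C->AD, D->C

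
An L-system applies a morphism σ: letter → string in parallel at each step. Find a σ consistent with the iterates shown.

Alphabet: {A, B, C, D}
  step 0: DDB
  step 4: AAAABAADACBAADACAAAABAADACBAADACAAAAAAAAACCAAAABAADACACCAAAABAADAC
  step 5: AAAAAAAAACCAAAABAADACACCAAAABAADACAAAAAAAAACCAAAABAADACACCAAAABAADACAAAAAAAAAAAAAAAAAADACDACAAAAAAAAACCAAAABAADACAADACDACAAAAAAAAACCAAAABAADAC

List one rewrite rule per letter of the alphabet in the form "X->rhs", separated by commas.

  step 4 ⇒ step 5: AAAABAADACBAADACAAAABAADACBAADACAAAAAAAAACCAAAABAADACACCAAAABAADAC ⇒ AA·AA·AA·AA·ACC·AA·AA·B·AA·DAC·ACC·AA·AA·B·AA·DAC·AA·AA·AA·AA·ACC·AA·AA·B·AA·DAC·ACC·AA·AA·B·AA·DAC·AA·AA·AA·AA·AA·AA·AA·AA·AA·DAC·DAC·AA·AA·AA·AA·ACC·AA·AA·B·AA·DAC·AA·DAC·DAC·AA·AA·AA·AA·ACC·AA·AA·B·AA·DAC
    A ↦ AA
    B ↦ ACC
    C ↦ DAC
    D ↦ B

A->AA, B->ACC, C->DAC, D->B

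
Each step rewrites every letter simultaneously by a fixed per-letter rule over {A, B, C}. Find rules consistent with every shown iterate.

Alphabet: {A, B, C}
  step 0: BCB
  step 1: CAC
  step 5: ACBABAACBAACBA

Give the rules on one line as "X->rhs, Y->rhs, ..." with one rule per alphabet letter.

  step 0 ⇒ step 1: BCB ⇒ C·A·C
    B ↦ C
    C ↦ A
    A ↦ BA  (constrained at step 1)

A->BA, B->C, C->A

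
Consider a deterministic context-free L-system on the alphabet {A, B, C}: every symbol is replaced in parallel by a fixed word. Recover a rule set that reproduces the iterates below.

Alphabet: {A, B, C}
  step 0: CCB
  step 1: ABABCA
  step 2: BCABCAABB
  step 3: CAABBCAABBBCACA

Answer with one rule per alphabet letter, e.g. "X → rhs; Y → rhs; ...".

  step 2 ⇒ step 3: BCABCAABB ⇒ CA·AB·B·CA·AB·B·B·CA·CA
    A ↦ B
    B ↦ CA
    C ↦ AB

A->B, B->CA, C->AB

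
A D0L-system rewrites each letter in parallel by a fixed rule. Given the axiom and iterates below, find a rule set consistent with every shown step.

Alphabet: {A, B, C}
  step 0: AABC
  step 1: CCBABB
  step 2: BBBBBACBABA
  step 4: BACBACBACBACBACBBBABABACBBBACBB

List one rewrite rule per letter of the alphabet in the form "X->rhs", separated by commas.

  step 1 ⇒ step 2: CCBABB ⇒ BB·BB·BA·C·BA·BA
    A ↦ C
    B ↦ BA
    C ↦ BB

A->C, B->BA, C->BB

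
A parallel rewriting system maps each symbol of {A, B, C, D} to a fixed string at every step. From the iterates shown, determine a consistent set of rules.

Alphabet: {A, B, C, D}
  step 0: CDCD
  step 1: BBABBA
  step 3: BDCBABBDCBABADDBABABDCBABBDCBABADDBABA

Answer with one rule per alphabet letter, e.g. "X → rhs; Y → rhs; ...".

A->ADD, B->BDC, C->B, D->BA

  step 0 ⇒ step 1: CDCD ⇒ B·BA·B·BA
    C ↦ B
    D ↦ BA
    A ↦ ADD  (constrained at step 1)
    B ↦ BDC  (constrained at step 1)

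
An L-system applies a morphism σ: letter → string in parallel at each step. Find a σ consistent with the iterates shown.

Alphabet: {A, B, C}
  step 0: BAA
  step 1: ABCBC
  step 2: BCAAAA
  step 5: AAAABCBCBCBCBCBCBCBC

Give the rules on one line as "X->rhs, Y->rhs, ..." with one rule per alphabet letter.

A->BC, B->A, C->A

  step 1 ⇒ step 2: ABCBC ⇒ BC·A·A·A·A
    A ↦ BC
    B ↦ A
    C ↦ A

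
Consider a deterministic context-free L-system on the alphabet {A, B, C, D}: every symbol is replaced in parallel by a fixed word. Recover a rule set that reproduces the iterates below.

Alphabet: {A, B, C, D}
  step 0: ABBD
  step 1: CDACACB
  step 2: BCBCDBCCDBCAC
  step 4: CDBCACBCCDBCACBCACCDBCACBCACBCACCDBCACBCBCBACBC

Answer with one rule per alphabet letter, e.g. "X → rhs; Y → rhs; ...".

A->CD, B->AC, C->BC, D->B

  step 1 ⇒ step 2: CDACACB ⇒ BC·B·CD·BC·CD·BC·AC
    A ↦ CD
    B ↦ AC
    C ↦ BC
    D ↦ B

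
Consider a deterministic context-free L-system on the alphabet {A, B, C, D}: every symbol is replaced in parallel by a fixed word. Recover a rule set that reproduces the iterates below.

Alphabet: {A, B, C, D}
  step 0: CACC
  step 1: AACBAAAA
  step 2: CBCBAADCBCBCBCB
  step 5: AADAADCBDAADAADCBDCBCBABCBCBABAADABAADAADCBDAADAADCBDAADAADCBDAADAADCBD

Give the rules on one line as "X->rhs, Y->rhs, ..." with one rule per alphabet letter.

  step 1 ⇒ step 2: AACBAAAA ⇒ CB·CB·AA·D·CB·CB·CB·CB
    A ↦ CB
    B ↦ D
    C ↦ AA
    D ↦ AB  (constrained at step 2)

A->CB, B->D, C->AA, D->AB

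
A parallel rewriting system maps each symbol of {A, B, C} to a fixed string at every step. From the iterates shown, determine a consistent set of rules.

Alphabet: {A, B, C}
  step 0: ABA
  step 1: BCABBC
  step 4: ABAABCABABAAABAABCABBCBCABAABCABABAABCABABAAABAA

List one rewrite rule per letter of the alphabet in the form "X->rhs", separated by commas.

  step 0 ⇒ step 1: ABA ⇒ BC·AB·BC
    A ↦ BC
    B ↦ AB
    C ↦ AA  (constrained at step 1)

A->BC, B->AB, C->AA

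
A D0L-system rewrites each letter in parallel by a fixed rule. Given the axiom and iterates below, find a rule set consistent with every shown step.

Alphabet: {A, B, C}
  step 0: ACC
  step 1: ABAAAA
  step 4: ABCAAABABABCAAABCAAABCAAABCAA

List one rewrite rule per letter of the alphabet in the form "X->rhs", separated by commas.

  step 0 ⇒ step 1: ACC ⇒ AB·AA·AA
    A ↦ AB
    C ↦ AA
    B ↦ C  (constrained at step 1)

A->AB, B->C, C->AA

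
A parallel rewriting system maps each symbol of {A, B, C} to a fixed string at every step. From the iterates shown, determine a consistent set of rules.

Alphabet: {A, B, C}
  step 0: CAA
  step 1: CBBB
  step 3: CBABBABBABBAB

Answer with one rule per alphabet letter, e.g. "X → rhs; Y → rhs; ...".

  step 0 ⇒ step 1: CAA ⇒ CB·B·B
    A ↦ B
    C ↦ CB
    B ↦ AB  (constrained at step 1)

A->B, B->AB, C->CB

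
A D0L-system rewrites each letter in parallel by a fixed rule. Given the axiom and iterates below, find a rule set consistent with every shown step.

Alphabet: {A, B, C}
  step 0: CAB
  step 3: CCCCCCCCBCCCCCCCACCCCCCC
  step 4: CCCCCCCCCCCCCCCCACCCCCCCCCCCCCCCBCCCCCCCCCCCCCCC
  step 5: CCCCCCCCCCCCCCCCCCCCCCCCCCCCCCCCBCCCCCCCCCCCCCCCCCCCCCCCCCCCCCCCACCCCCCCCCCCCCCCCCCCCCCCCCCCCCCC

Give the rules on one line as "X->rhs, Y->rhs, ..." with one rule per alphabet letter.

A->BC, B->AC, C->CC

  step 4 ⇒ step 5: CCCCCCCCCCCCCCCCACCCCCCCCCCCCCCCBCCCCCCCCCCCCCCC ⇒ CC·CC·CC·CC·CC·CC·CC·CC·CC·CC·CC·CC·CC·CC·CC·CC·BC·CC·CC·CC·CC·CC·CC·CC·CC·CC·CC·CC·CC·CC·CC·CC·AC·CC·CC·CC·CC·CC·CC·CC·CC·CC·CC·CC·CC·CC·CC·CC
    A ↦ BC
    B ↦ AC
    C ↦ CC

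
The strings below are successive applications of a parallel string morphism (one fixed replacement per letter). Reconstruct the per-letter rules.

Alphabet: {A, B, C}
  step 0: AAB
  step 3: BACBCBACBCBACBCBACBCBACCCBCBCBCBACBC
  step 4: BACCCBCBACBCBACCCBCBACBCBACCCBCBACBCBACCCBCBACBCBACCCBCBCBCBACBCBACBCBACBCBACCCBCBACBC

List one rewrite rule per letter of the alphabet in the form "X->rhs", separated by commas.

A->CC, B->BAC, C->BC

  step 3 ⇒ step 4: BACBCBACBCBACBCBACBCBACCCBCBCBCBACBC ⇒ BAC·CC·BC·BAC·BC·BAC·CC·BC·BAC·BC·BAC·CC·BC·BAC·BC·BAC·CC·BC·BAC·BC·BAC·CC·BC·BC·BC·BAC·BC·BAC·BC·BAC·BC·BAC·CC·BC·BAC·BC
    A ↦ CC
    B ↦ BAC
    C ↦ BC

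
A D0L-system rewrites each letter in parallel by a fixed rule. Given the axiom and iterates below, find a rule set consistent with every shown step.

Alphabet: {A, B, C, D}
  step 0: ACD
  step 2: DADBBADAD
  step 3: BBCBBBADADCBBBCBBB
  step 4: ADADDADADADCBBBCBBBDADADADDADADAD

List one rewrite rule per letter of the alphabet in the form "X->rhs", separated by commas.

A->CB, B->AD, C->D, D->BB

  step 3 ⇒ step 4: BBCBBBADADCBBBCBBB ⇒ AD·AD·D·AD·AD·AD·CB·BB·CB·BB·D·AD·AD·AD·D·AD·AD·AD
    A ↦ CB
    B ↦ AD
    C ↦ D
    D ↦ BB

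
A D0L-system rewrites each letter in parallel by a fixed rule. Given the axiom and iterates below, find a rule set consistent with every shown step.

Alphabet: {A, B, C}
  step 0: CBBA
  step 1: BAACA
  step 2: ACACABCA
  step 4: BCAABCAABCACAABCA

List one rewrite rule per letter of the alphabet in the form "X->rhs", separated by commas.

  step 1 ⇒ step 2: BAACA ⇒ A·CA·CA·B·CA
    A ↦ CA
    B ↦ A
    C ↦ B

A->CA, B->A, C->B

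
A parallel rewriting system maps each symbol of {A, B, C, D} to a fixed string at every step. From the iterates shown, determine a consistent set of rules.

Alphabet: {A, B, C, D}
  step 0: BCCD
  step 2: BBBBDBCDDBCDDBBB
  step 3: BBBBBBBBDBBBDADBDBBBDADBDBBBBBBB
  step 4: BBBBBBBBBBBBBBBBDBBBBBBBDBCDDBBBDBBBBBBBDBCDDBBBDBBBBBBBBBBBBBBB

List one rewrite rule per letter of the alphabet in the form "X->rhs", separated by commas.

  step 3 ⇒ step 4: BBBBBBBBDBBBDADBDBBBDADBDBBBBBBB ⇒ BB·BB·BB·BB·BB·BB·BB·BB·DB·BB·BB·BB·DB·CD·DB·BB·DB·BB·BB·BB·DB·CD·DB·BB·DB·BB·BB·BB·BB·BB·BB·BB
    A ↦ CD
    B ↦ BB
    D ↦ DB
  step 2 ⇒ step 3: BBBBDBCDDBCDDBBB ⇒ BB·BB·BB·BB·DB·BB·DA·DB·DB·BB·DA·DB·DB·BB·BB·BB
    C ↦ DA

A->CD, B->BB, C->DA, D->DB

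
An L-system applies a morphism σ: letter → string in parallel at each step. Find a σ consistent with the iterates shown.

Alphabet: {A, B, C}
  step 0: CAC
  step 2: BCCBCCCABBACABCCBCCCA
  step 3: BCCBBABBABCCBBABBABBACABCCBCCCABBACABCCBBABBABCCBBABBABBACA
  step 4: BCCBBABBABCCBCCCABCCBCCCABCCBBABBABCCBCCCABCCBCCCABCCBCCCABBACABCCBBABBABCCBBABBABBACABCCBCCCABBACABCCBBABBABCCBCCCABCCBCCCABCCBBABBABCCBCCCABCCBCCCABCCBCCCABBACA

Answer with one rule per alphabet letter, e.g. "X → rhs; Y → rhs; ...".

A->CA, B->BCC, C->BBA

  step 3 ⇒ step 4: BCCBBABBABCCBBABBABBACABCCBCCCABBACABCCBBABBABCCBBABBABBACA ⇒ BCC·BBA·BBA·BCC·BCC·CA·BCC·BCC·CA·BCC·BBA·BBA·BCC·BCC·CA·BCC·BCC·CA·BCC·BCC·CA·BBA·CA·BCC·BBA·BBA·BCC·BBA·BBA·BBA·CA·BCC·BCC·CA·BBA·CA·BCC·BBA·BBA·BCC·BCC·CA·BCC·BCC·CA·BCC·BBA·BBA·BCC·BCC·CA·BCC·BCC·CA·BCC·BCC·CA·BBA·CA
    A ↦ CA
    B ↦ BCC
    C ↦ BBA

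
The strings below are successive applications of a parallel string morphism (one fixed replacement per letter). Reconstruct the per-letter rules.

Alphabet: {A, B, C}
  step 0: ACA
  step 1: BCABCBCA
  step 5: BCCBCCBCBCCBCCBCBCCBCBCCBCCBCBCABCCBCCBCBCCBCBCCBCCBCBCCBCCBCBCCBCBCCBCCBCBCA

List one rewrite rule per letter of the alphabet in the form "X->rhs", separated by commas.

  step 0 ⇒ step 1: ACA ⇒ BCA·BC·BCA
    A ↦ BCA
    C ↦ BC
    B ↦ C  (constrained at step 1)

A->BCA, B->C, C->BC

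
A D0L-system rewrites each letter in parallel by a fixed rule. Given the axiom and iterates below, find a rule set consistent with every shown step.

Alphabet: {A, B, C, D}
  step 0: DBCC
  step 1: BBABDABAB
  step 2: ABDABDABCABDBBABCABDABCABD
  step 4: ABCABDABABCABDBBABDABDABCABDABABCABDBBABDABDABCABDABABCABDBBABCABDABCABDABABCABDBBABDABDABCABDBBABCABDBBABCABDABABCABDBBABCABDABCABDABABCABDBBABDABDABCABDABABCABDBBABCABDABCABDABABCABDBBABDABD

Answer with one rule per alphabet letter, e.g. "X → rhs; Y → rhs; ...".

  step 1 ⇒ step 2: BBABDABAB ⇒ ABD·ABD·ABC·ABD·BB·ABC·ABD·ABC·ABD
    A ↦ ABC
    B ↦ ABD
    D ↦ BB
  step 0 ⇒ step 1: DBCC ⇒ BB·ABD·AB·AB
    C ↦ AB

A->ABC, B->ABD, C->AB, D->BB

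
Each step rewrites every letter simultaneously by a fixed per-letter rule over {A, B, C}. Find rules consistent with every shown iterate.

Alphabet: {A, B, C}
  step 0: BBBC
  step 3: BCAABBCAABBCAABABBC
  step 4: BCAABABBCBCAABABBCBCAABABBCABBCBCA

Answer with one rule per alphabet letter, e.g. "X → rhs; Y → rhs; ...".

A->AB, B->BC, C->A

  step 3 ⇒ step 4: BCAABBCAABBCAABABBC ⇒ BC·A·AB·AB·BC·BC·A·AB·AB·BC·BC·A·AB·AB·BC·AB·BC·BC·A
    A ↦ AB
    B ↦ BC
    C ↦ A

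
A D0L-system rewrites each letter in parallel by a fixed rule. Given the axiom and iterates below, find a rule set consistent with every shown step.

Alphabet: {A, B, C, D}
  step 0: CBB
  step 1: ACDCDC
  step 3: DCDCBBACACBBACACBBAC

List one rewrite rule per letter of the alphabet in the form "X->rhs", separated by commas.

  step 0 ⇒ step 1: CBB ⇒ AC·DC·DC
    B ↦ DC
    C ↦ AC
    A ↦ BB  (constrained at step 1)
    D ↦ C  (constrained at step 1)

A->BB, B->DC, C->AC, D->C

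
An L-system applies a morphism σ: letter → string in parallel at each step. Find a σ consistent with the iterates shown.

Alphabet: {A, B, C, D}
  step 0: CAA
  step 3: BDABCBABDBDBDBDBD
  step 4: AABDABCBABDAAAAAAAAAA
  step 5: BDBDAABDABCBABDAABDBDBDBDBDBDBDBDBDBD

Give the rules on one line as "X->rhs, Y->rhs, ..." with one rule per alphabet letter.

A->BD, B->A, C->BCB, D->A

  step 4 ⇒ step 5: AABDABCBABDAAAAAAAAAA ⇒ BD·BD·A·A·BD·A·BCB·A·BD·A·A·BD·BD·BD·BD·BD·BD·BD·BD·BD·BD
    A ↦ BD
    B ↦ A
    C ↦ BCB
    D ↦ A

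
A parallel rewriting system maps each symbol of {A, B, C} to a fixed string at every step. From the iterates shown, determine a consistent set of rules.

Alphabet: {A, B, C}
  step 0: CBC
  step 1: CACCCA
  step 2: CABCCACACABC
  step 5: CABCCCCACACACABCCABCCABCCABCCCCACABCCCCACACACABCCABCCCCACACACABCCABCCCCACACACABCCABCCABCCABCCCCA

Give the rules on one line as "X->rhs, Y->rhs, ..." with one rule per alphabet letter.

A->BC, B->CC, C->CA

  step 1 ⇒ step 2: CACCCA ⇒ CA·BC·CA·CA·CA·BC
    A ↦ BC
    C ↦ CA
  step 0 ⇒ step 1: CBC ⇒ CA·CC·CA
    B ↦ CC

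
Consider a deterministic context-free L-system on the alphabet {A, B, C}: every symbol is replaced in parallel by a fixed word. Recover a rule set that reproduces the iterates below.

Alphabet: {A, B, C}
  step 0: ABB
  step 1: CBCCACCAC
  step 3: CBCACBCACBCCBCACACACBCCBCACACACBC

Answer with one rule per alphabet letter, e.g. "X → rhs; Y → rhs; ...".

  step 0 ⇒ step 1: ABB ⇒ CBC·CAC·CAC
    A ↦ CBC
    B ↦ CAC
    C ↦ A  (constrained at step 1)

A->CBC, B->CAC, C->A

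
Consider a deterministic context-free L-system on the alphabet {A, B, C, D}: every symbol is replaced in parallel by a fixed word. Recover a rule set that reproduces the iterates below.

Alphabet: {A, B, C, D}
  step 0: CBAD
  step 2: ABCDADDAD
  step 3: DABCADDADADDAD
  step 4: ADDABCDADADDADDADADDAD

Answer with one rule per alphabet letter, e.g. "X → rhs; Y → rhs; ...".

  step 3 ⇒ step 4: DABCADDADADDAD ⇒ AD·D·A·BC·D·AD·AD·D·AD·D·AD·AD·D·AD
    A ↦ D
    B ↦ A
    C ↦ BC
    D ↦ AD

A->D, B->A, C->BC, D->AD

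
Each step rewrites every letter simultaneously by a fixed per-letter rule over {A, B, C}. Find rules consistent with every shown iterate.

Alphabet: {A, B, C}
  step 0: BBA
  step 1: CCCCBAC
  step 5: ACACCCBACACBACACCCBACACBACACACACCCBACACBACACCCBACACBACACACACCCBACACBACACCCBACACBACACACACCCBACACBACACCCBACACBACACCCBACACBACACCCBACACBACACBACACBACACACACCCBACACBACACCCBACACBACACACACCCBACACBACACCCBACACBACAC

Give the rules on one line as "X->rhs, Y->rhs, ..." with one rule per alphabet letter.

  step 0 ⇒ step 1: BBA ⇒ CC·CC·BAC
    A ↦ BAC
    B ↦ CC
    C ↦ AC  (constrained at step 1)

A->BAC, B->CC, C->AC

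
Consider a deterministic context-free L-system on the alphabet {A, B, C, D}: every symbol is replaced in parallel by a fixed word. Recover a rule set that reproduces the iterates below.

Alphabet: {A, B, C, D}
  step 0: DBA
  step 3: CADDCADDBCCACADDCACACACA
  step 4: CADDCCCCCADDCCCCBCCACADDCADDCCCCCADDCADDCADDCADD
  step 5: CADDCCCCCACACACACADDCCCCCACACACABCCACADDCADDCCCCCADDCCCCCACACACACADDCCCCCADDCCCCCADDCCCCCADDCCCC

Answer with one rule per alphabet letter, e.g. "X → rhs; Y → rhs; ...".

  step 4 ⇒ step 5: CADDCCCCCADDCCCCBCCACADDCADDCCCCCADDCADDCADDCADD ⇒ CA·DD·CC·CC·CA·CA·CA·CA·CA·DD·CC·CC·CA·CA·CA·CA·BC·CA·CA·DD·CA·DD·CC·CC·CA·DD·CC·CC·CA·CA·CA·CA·CA·DD·CC·CC·CA·DD·CC·CC·CA·DD·CC·CC·CA·DD·CC·CC
    A ↦ DD
    B ↦ BC
    C ↦ CA
    D ↦ CC

A->DD, B->BC, C->CA, D->CC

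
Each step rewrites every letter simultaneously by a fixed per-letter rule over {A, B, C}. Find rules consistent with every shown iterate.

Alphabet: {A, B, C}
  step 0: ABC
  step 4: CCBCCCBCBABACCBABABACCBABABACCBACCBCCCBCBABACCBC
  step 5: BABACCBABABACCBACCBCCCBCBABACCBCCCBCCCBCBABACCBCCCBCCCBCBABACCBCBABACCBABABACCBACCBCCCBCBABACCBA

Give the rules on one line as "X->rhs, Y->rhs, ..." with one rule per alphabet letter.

A->BC, B->CC, C->BA

  step 4 ⇒ step 5: CCBCCCBCBABACCBABABACCBABABACCBACCBCCCBCBABACCBC ⇒ BA·BA·CC·BA·BA·BA·CC·BA·CC·BC·CC·BC·BA·BA·CC·BC·CC·BC·CC·BC·BA·BA·CC·BC·CC·BC·CC·BC·BA·BA·CC·BC·BA·BA·CC·BA·BA·BA·CC·BA·CC·BC·CC·BC·BA·BA·CC·BA
    A ↦ BC
    B ↦ CC
    C ↦ BA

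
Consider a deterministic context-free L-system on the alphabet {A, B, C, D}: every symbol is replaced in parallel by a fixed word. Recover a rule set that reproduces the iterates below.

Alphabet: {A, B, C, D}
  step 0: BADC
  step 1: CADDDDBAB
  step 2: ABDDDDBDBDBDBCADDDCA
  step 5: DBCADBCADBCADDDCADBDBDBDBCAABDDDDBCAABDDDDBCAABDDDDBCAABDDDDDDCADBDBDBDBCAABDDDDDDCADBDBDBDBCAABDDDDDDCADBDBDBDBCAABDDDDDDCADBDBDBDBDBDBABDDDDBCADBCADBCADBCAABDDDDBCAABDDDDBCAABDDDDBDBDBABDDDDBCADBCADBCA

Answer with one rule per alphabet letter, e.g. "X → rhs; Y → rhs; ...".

  step 1 ⇒ step 2: CADDDDBAB ⇒ AB·DDD·DB·DB·DB·DB·CA·DDD·CA
    A ↦ DDD
    B ↦ CA
    C ↦ AB
    D ↦ DB

A->DDD, B->CA, C->AB, D->DB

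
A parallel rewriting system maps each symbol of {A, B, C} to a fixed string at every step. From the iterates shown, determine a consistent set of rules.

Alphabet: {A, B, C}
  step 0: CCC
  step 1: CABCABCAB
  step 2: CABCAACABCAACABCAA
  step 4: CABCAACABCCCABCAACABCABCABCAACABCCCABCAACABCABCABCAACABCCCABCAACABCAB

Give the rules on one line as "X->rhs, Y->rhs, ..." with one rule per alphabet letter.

  step 1 ⇒ step 2: CABCABCAB ⇒ CAB·C·AA·CAB·C·AA·CAB·C·AA
    A ↦ C
    B ↦ AA
    C ↦ CAB

A->C, B->AA, C->CAB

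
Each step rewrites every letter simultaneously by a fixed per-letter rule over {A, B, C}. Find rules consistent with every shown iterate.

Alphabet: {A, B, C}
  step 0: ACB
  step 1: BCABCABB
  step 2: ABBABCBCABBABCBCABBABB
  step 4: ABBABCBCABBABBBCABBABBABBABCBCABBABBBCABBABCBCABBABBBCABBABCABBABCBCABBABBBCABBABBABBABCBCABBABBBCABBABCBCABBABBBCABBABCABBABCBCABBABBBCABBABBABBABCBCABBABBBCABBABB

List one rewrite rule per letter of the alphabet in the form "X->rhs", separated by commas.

  step 1 ⇒ step 2: BCABCABB ⇒ ABB·ABC·BC·ABB·ABC·BC·ABB·ABB
    A ↦ BC
    B ↦ ABB
    C ↦ ABC

A->BC, B->ABB, C->ABC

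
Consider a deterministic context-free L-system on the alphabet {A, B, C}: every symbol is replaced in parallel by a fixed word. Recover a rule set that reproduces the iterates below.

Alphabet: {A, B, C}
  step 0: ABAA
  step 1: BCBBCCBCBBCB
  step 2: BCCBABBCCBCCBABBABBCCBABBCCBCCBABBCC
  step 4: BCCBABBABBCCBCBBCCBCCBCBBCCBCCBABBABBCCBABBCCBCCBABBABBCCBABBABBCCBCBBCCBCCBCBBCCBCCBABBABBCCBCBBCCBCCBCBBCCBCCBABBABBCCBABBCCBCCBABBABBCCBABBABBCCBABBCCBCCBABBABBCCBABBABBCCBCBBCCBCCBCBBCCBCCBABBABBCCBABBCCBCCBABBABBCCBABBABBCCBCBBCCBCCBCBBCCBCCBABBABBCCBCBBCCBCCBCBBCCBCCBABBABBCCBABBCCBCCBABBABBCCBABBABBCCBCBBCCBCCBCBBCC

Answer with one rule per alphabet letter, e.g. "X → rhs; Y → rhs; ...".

  step 1 ⇒ step 2: BCBBCCBCBBCB ⇒ BCC·BAB·BCC·BCC·BAB·BAB·BCC·BAB·BCC·BCC·BAB·BCC
    B ↦ BCC
    C ↦ BAB
  step 0 ⇒ step 1: ABAA ⇒ BCB·BCC·BCB·BCB
    A ↦ BCB

A->BCB, B->BCC, C->BAB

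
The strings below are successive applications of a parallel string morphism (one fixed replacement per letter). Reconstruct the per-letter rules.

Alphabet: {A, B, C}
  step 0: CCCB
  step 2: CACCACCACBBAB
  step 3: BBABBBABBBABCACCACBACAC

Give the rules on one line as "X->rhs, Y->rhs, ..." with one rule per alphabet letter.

A->BA, B->CAC, C->B

  step 2 ⇒ step 3: CACCACCACBBAB ⇒ B·BA·B·B·BA·B·B·BA·B·CAC·CAC·BA·CAC
    A ↦ BA
    B ↦ CAC
    C ↦ B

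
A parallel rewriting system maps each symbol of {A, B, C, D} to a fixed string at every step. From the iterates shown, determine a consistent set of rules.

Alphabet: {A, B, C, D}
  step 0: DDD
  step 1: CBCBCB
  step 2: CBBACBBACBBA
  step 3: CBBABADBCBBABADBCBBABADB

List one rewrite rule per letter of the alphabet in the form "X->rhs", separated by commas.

A->DB, B->BA, C->CB, D->CB

  step 2 ⇒ step 3: CBBACBBACBBA ⇒ CB·BA·BA·DB·CB·BA·BA·DB·CB·BA·BA·DB
    A ↦ DB
    B ↦ BA
    C ↦ CB
  step 0 ⇒ step 1: DDD ⇒ CB·CB·CB
    D ↦ CB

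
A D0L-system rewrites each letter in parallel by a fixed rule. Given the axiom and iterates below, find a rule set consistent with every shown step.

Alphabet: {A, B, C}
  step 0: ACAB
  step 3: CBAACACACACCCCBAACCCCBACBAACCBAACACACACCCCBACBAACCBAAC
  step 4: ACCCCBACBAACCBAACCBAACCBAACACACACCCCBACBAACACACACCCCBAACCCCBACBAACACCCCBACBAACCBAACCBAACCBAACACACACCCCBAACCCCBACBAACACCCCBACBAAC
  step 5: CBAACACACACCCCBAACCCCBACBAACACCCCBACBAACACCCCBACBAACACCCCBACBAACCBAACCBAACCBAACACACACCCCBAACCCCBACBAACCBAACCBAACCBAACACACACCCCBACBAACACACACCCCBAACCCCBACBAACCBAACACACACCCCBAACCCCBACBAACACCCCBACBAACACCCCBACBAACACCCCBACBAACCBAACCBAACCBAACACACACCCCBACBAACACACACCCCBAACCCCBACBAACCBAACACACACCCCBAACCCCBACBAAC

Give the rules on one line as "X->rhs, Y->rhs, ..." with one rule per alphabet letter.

A->CBA, B->CC, C->AC

  step 4 ⇒ step 5: ACCCCBACBAACCBAACCBAACCBAACACACACCCCBACBAACACACACCCCBAACCCCBACBAACACCCCBACBAACCBAACCBAACCBAACACACACCCCBAACCCCBACBAACACCCCBACBAAC ⇒ CBA·AC·AC·AC·AC·CC·CBA·AC·CC·CBA·CBA·AC·AC·CC·CBA·CBA·AC·AC·CC·CBA·CBA·AC·AC·CC·CBA·CBA·AC·CBA·AC·CBA·AC·CBA·AC·AC·AC·AC·CC·CBA·AC·CC·CBA·CBA·AC·CBA·AC·CBA·AC·CBA·AC·AC·AC·AC·CC·CBA·CBA·AC·AC·AC·AC·CC·CBA·AC·CC·CBA·CBA·AC·CBA·AC·AC·AC·AC·CC·CBA·AC·CC·CBA·CBA·AC·AC·CC·CBA·CBA·AC·AC·CC·CBA·CBA·AC·AC·CC·CBA·CBA·AC·CBA·AC·CBA·AC·CBA·AC·AC·AC·AC·CC·CBA·CBA·AC·AC·AC·AC·CC·CBA·AC·CC·CBA·CBA·AC·CBA·AC·AC·AC·AC·CC·CBA·AC·CC·CBA·CBA·AC
    A ↦ CBA
    B ↦ CC
    C ↦ AC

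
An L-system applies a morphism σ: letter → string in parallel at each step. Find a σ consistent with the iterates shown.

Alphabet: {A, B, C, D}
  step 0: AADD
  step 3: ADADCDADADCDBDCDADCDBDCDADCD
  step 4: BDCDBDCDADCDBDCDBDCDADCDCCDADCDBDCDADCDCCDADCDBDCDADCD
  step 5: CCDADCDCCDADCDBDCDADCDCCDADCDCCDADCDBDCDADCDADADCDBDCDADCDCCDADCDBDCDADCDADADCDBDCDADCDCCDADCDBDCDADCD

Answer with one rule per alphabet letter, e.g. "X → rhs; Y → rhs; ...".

A->BD, B->C, C->AD, D->CD

  step 4 ⇒ step 5: BDCDBDCDADCDBDCDBDCDADCDCCDADCDBDCDADCDCCDADCDBDCDADCD ⇒ C·CD·AD·CD·C·CD·AD·CD·BD·CD·AD·CD·C·CD·AD·CD·C·CD·AD·CD·BD·CD·AD·CD·AD·AD·CD·BD·CD·AD·CD·C·CD·AD·CD·BD·CD·AD·CD·AD·AD·CD·BD·CD·AD·CD·C·CD·AD·CD·BD·CD·AD·CD
    A ↦ BD
    B ↦ C
    C ↦ AD
    D ↦ CD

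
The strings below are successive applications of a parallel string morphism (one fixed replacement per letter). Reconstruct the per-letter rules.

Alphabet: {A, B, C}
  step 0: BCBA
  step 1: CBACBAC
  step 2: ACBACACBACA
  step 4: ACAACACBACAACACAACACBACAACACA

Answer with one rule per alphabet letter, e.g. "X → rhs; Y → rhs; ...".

A->AC, B->CB, C->A

  step 1 ⇒ step 2: CBACBAC ⇒ A·CB·AC·A·CB·AC·A
    A ↦ AC
    B ↦ CB
    C ↦ A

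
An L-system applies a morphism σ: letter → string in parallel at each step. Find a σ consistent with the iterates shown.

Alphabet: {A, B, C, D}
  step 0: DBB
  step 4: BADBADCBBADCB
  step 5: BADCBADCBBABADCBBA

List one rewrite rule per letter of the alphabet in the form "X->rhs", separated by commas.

  step 4 ⇒ step 5: BADBADCBBADCB ⇒ BA·D·C·BA·D·C·B·BA·BA·D·C·B·BA
    A ↦ D
    B ↦ BA
    C ↦ B
    D ↦ C

A->D, B->BA, C->B, D->C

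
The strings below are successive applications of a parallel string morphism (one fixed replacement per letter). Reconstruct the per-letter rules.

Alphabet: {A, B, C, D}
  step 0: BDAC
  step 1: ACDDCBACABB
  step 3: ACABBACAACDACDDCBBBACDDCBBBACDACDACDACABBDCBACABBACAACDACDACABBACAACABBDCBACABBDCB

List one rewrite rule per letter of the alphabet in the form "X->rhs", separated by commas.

A->ACA, B->ACD, C->BB, D->DCB

  step 0 ⇒ step 1: BDAC ⇒ ACD·DCB·ACA·BB
    A ↦ ACA
    B ↦ ACD
    C ↦ BB
    D ↦ DCB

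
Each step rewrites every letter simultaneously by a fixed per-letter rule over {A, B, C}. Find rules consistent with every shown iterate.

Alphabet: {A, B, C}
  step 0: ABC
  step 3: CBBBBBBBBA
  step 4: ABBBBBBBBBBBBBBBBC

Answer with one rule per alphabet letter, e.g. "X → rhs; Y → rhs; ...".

A->C, B->BB, C->A

  step 3 ⇒ step 4: CBBBBBBBBA ⇒ A·BB·BB·BB·BB·BB·BB·BB·BB·C
    A ↦ C
    B ↦ BB
    C ↦ A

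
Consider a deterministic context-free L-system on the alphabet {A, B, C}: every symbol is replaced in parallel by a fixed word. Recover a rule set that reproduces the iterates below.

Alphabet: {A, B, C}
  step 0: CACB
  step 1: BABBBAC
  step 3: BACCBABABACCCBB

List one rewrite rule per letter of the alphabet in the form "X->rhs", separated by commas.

A->BB, B->C, C->BA

  step 0 ⇒ step 1: CACB ⇒ BA·BB·BA·C
    A ↦ BB
    B ↦ C
    C ↦ BA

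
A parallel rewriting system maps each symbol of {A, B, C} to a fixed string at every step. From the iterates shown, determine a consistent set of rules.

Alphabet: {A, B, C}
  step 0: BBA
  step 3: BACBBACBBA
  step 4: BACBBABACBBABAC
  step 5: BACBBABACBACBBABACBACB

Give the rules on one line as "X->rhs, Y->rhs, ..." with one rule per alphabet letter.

  step 4 ⇒ step 5: BACBBABACBBABAC ⇒ BA·C·B·BA·BA·C·BA·C·B·BA·BA·C·BA·C·B
    A ↦ C
    B ↦ BA
    C ↦ B

A->C, B->BA, C->B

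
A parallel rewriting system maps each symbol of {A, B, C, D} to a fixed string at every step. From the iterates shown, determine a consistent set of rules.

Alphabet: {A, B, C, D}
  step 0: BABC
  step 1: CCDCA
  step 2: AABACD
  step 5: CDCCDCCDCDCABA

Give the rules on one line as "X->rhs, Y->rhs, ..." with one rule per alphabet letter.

A->CD, B->C, C->A, D->B

  step 1 ⇒ step 2: CCDCA ⇒ A·A·B·A·CD
    A ↦ CD
    C ↦ A
    D ↦ B
  step 0 ⇒ step 1: BABC ⇒ C·CD·C·A
    B ↦ C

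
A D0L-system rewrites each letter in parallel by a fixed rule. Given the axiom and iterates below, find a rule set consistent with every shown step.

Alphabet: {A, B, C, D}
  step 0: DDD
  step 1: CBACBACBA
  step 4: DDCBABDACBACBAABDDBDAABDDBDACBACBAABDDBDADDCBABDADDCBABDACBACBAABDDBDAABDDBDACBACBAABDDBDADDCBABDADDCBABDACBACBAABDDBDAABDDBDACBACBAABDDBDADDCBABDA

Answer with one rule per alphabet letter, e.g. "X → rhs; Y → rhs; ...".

A->BDA, B->DD, C->AB, D->CBA

  step 0 ⇒ step 1: DDD ⇒ CBA·CBA·CBA
    D ↦ CBA
    A ↦ BDA  (constrained at step 1)
    B ↦ DD  (constrained at step 1)
    C ↦ AB  (constrained at step 1)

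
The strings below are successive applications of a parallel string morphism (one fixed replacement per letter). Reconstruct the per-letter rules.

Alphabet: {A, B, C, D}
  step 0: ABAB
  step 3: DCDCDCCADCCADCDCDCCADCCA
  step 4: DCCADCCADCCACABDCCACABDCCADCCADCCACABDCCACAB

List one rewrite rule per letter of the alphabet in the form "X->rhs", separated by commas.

A->B, B->DD, C->CA, D->DC

  step 3 ⇒ step 4: DCDCDCCADCCADCDCDCCADCCA ⇒ DC·CA·DC·CA·DC·CA·CA·B·DC·CA·CA·B·DC·CA·DC·CA·DC·CA·CA·B·DC·CA·CA·B
    A ↦ B
    C ↦ CA
    D ↦ DC
    B ↦ DD  (constrained at step 0)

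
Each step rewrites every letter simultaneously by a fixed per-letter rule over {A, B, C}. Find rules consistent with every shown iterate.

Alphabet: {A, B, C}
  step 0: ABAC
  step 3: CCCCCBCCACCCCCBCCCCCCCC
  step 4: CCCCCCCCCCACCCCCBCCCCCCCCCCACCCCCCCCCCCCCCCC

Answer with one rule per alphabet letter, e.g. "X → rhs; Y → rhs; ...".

A->CB, B->A, C->CC

  step 3 ⇒ step 4: CCCCCBCCACCCCCBCCCCCCCC ⇒ CC·CC·CC·CC·CC·A·CC·CC·CB·CC·CC·CC·CC·CC·A·CC·CC·CC·CC·CC·CC·CC·CC
    A ↦ CB
    B ↦ A
    C ↦ CC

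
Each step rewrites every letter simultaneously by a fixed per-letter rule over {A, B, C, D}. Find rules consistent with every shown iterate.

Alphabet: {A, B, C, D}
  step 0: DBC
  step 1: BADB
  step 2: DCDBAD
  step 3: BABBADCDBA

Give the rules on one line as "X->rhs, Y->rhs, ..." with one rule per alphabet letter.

A->CD, B->D, C->B, D->BA

  step 2 ⇒ step 3: DCDBAD ⇒ BA·B·BA·D·CD·BA
    A ↦ CD
    B ↦ D
    C ↦ B
    D ↦ BA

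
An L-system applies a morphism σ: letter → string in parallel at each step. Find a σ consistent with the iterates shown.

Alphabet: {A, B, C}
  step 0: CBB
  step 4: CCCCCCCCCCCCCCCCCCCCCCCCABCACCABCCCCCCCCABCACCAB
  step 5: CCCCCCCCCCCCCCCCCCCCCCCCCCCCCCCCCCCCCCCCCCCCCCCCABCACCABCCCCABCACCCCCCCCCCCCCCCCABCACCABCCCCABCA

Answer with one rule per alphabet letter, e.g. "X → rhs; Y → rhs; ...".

A->AB, B->CA, C->CC

  step 4 ⇒ step 5: CCCCCCCCCCCCCCCCCCCCCCCCABCACCABCCCCCCCCABCACCAB ⇒ CC·CC·CC·CC·CC·CC·CC·CC·CC·CC·CC·CC·CC·CC·CC·CC·CC·CC·CC·CC·CC·CC·CC·CC·AB·CA·CC·AB·CC·CC·AB·CA·CC·CC·CC·CC·CC·CC·CC·CC·AB·CA·CC·AB·CC·CC·AB·CA
    A ↦ AB
    B ↦ CA
    C ↦ CC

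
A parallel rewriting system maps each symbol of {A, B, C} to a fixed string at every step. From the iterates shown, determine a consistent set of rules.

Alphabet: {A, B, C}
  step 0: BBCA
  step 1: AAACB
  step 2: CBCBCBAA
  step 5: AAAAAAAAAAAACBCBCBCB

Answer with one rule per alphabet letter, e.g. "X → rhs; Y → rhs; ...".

A->CB, B->A, C->A

  step 1 ⇒ step 2: AAACB ⇒ CB·CB·CB·A·A
    A ↦ CB
    B ↦ A
    C ↦ A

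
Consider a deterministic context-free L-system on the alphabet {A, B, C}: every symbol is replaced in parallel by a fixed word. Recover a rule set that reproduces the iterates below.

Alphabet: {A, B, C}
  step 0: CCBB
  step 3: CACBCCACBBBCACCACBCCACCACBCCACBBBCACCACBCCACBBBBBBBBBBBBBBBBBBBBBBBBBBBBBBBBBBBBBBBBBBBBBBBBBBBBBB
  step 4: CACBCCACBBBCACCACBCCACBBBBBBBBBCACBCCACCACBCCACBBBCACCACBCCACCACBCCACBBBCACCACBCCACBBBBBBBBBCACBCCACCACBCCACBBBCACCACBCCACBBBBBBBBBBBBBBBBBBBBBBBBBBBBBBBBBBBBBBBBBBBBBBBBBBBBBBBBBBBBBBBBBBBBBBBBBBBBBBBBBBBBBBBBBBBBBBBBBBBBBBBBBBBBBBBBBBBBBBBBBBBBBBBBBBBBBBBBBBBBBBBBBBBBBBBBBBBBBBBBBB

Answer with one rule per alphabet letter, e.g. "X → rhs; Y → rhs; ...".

A->BC, B->BBB, C->CAC

  step 3 ⇒ step 4: CACBCCACBBBCACCACBCCACCACBCCACBBBCACCACBCCACBBBBBBBBBBBBBBBBBBBBBBBBBBBBBBBBBBBBBBBBBBBBBBBBBBBBBB ⇒ CAC·BC·CAC·BBB·CAC·CAC·BC·CAC·BBB·BBB·BBB·CAC·BC·CAC·CAC·BC·CAC·BBB·CAC·CAC·BC·CAC·CAC·BC·CAC·BBB·CAC·CAC·BC·CAC·BBB·BBB·BBB·CAC·BC·CAC·CAC·BC·CAC·BBB·CAC·CAC·BC·CAC·BBB·BBB·BBB·BBB·BBB·BBB·BBB·BBB·BBB·BBB·BBB·BBB·BBB·BBB·BBB·BBB·BBB·BBB·BBB·BBB·BBB·BBB·BBB·BBB·BBB·BBB·BBB·BBB·BBB·BBB·BBB·BBB·BBB·BBB·BBB·BBB·BBB·BBB·BBB·BBB·BBB·BBB·BBB·BBB·BBB·BBB·BBB·BBB·BBB·BBB·BBB·BBB·BBB·BBB
    A ↦ BC
    B ↦ BBB
    C ↦ CAC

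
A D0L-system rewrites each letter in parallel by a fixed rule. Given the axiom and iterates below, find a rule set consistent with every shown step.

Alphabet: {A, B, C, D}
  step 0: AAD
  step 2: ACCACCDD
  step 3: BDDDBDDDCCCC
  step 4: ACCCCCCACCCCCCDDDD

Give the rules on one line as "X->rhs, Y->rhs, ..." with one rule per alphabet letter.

  step 3 ⇒ step 4: BDDDBDDDCCCC ⇒ A·CC·CC·CC·A·CC·CC·CC·D·D·D·D
    B ↦ A
    C ↦ D
    D ↦ CC
  step 2 ⇒ step 3: ACCACCDD ⇒ BD·D·D·BD·D·D·CC·CC
    A ↦ BD

A->BD, B->A, C->D, D->CC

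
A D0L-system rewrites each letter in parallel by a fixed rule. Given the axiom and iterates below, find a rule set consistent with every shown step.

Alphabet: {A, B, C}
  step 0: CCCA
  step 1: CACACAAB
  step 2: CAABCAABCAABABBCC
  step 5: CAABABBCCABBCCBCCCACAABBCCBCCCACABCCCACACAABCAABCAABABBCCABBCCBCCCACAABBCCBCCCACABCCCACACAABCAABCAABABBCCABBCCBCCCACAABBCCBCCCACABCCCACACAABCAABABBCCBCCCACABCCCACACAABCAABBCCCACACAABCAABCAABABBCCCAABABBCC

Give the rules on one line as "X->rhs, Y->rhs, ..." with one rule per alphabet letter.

  step 1 ⇒ step 2: CACACAAB ⇒ CA·AB·CA·AB·CA·AB·AB·BCC
    A ↦ AB
    B ↦ BCC
    C ↦ CA

A->AB, B->BCC, C->CA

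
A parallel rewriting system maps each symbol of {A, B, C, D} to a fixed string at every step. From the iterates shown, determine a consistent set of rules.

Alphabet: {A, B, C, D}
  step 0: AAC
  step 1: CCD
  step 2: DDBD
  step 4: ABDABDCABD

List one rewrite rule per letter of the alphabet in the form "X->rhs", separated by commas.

A->C, B->A, C->D, D->BD

  step 1 ⇒ step 2: CCD ⇒ D·D·BD
    C ↦ D
    D ↦ BD
  step 0 ⇒ step 1: AAC ⇒ C·C·D
    A ↦ C
    B ↦ A  (constrained at step 2)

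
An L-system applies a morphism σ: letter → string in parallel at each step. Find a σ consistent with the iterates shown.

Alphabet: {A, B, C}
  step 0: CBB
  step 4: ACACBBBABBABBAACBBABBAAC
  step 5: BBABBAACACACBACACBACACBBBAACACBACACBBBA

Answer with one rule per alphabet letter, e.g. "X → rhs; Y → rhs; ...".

  step 4 ⇒ step 5: ACACBBBABBABBAACBBABBAAC ⇒ B·BA·B·BA·AC·AC·AC·B·AC·AC·B·AC·AC·B·B·BA·AC·AC·B·AC·AC·B·B·BA
    A ↦ B
    B ↦ AC
    C ↦ BA

A->B, B->AC, C->BA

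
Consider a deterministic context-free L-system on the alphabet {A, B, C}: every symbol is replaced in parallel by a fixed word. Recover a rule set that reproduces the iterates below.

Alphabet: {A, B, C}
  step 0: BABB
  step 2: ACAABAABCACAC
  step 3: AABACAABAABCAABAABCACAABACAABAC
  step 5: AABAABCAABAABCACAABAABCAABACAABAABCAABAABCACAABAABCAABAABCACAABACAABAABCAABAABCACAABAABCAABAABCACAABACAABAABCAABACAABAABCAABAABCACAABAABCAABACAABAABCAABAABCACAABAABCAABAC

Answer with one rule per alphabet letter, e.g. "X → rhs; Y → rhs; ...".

A->AAB, B->C, C->AC

  step 2 ⇒ step 3: ACAABAABCACAC ⇒ AAB·AC·AAB·AAB·C·AAB·AAB·C·AC·AAB·AC·AAB·AC
    A ↦ AAB
    B ↦ C
    C ↦ AC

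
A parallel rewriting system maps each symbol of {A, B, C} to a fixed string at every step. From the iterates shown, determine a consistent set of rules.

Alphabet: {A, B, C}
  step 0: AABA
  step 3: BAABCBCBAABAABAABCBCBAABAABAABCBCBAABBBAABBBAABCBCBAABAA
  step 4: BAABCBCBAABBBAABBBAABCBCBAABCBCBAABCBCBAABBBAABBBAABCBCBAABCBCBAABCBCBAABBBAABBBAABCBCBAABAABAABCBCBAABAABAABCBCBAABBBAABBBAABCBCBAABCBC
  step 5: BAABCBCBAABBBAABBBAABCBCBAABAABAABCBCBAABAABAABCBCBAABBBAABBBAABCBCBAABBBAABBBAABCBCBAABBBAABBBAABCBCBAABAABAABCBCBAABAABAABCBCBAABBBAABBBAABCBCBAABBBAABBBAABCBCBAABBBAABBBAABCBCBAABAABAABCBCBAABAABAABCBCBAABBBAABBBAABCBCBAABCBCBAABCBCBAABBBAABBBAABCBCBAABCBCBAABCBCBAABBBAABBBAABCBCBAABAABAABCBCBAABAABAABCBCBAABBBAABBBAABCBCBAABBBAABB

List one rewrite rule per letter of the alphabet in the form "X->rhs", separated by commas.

A->BC, B->BAA, C->BB

  step 4 ⇒ step 5: BAABCBCBAABBBAABBBAABCBCBAABCBCBAABCBCBAABBBAABBBAABCBCBAABCBCBAABCBCBAABBBAABBBAABCBCBAABAABAABCBCBAABAABAABCBCBAABBBAABBBAABCBCBAABCBC ⇒ BAA·BC·BC·BAA·BB·BAA·BB·BAA·BC·BC·BAA·BAA·BAA·BC·BC·BAA·BAA·BAA·BC·BC·BAA·BB·BAA·BB·BAA·BC·BC·BAA·BB·BAA·BB·BAA·BC·BC·BAA·BB·BAA·BB·BAA·BC·BC·BAA·BAA·BAA·BC·BC·BAA·BAA·BAA·BC·BC·BAA·BB·BAA·BB·BAA·BC·BC·BAA·BB·BAA·BB·BAA·BC·BC·BAA·BB·BAA·BB·BAA·BC·BC·BAA·BAA·BAA·BC·BC·BAA·BAA·BAA·BC·BC·BAA·BB·BAA·BB·BAA·BC·BC·BAA·BC·BC·BAA·BC·BC·BAA·BB·BAA·BB·BAA·BC·BC·BAA·BC·BC·BAA·BC·BC·BAA·BB·BAA·BB·BAA·BC·BC·BAA·BAA·BAA·BC·BC·BAA·BAA·BAA·BC·BC·BAA·BB·BAA·BB·BAA·BC·BC·BAA·BB·BAA·BB
    A ↦ BC
    B ↦ BAA
    C ↦ BB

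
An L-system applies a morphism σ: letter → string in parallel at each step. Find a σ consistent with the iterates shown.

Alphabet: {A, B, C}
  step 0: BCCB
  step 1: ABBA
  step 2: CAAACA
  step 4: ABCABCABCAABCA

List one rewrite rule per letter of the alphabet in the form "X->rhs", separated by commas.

A->CA, B->A, C->B

  step 1 ⇒ step 2: ABBA ⇒ CA·A·A·CA
    A ↦ CA
    B ↦ A
  step 0 ⇒ step 1: BCCB ⇒ A·B·B·A
    C ↦ B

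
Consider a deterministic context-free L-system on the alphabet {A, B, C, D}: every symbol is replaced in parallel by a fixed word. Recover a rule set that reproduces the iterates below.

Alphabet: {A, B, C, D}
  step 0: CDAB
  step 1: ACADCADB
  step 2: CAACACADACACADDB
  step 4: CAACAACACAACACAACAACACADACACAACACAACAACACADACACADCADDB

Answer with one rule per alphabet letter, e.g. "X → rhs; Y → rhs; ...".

  step 1 ⇒ step 2: ACADCADB ⇒ CA·A·CA·CAD·A·CA·CAD·DB
    A ↦ CA
    B ↦ DB
    C ↦ A
    D ↦ CAD

A->CA, B->DB, C->A, D->CAD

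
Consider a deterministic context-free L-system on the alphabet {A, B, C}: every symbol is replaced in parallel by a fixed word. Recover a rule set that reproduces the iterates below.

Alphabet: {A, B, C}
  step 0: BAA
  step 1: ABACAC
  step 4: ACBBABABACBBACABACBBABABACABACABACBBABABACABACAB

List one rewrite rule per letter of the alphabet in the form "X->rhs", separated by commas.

  step 0 ⇒ step 1: BAA ⇒ AB·AC·AC
    A ↦ AC
    B ↦ AB
    C ↦ BB  (constrained at step 1)

A->AC, B->AB, C->BB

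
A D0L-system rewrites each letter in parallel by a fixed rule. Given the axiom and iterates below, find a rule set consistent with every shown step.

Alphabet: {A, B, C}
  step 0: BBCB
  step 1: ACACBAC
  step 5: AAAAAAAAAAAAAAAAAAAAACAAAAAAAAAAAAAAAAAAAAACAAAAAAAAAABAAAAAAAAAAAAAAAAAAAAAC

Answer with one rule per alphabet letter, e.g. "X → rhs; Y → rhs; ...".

A->AA, B->AC, C->B

  step 0 ⇒ step 1: BBCB ⇒ AC·AC·B·AC
    B ↦ AC
    C ↦ B
    A ↦ AA  (constrained at step 1)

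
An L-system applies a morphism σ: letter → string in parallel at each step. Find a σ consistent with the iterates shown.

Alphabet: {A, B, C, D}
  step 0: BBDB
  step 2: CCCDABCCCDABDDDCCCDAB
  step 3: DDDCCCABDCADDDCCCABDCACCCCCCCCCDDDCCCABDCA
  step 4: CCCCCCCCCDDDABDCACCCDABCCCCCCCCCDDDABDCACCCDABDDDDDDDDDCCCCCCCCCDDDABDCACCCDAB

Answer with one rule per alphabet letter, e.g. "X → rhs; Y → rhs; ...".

A->AB, B->DCA, C->D, D->CCC

  step 3 ⇒ step 4: DDDCCCABDCADDDCCCABDCACCCCCCCCCDDDCCCABDCA ⇒ CCC·CCC·CCC·D·D·D·AB·DCA·CCC·D·AB·CCC·CCC·CCC·D·D·D·AB·DCA·CCC·D·AB·D·D·D·D·D·D·D·D·D·CCC·CCC·CCC·D·D·D·AB·DCA·CCC·D·AB
    A ↦ AB
    B ↦ DCA
    C ↦ D
    D ↦ CCC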